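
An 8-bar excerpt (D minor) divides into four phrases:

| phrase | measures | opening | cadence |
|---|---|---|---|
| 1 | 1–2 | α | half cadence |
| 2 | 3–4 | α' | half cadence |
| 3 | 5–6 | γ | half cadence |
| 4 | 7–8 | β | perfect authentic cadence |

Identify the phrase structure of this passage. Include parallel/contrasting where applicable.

contrasting double period

Four phrases in two halves: the first half (mm. 1–4) ends with a half cadence, the second (bars 5-8) with a perfect authentic cadence — a large antecedent–consequent pair, i.e. a double period.
Phrase 3 begins with different material from phrase 1, making it contrasting.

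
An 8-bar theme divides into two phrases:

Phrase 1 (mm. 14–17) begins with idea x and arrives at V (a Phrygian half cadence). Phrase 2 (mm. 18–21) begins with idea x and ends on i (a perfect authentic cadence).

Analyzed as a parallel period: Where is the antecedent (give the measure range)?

measures 14–17

The antecedent is the phrase ending with the weaker cadence (Phrygian half cadence, phrase 1) and the consequent the one ending more conclusively (perfect authentic cadence, phrase 2); the antecedent is mm. 14-17.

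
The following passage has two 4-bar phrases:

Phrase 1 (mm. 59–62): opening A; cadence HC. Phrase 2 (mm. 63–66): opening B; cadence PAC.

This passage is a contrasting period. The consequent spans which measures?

measures 63–66

The antecedent is the phrase ending with the weaker cadence (half cadence, phrase 1) and the consequent the one ending more conclusively (perfect authentic cadence, phrase 2); the consequent is bars 63–66.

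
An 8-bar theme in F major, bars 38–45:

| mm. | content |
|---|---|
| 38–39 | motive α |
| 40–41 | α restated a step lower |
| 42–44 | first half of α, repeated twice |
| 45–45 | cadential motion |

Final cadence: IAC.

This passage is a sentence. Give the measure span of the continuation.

measures 42–45

After the presentation (bars 38–41), the continuation covers the fragmentation through the cadence: bars 42-45.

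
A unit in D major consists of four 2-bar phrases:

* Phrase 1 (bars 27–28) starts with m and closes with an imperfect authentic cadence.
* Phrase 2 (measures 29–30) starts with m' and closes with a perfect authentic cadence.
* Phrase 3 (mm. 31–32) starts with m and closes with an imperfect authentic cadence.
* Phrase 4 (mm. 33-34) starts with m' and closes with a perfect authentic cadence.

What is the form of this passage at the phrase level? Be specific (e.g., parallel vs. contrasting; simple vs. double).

The cadence pattern IAC–PAC–IAC–PAC is weak–strong twice, and phrases 3–4 restate phrases 1–2: a period heard twice, not a double period (which would end weakly at phrase 2).

repeated period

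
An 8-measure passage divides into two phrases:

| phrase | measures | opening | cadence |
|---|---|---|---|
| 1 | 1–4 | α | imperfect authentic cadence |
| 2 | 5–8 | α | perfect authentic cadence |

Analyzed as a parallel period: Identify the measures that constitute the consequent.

measures 5–8

The antecedent is the phrase ending with the weaker cadence (imperfect authentic cadence, phrase 1) and the consequent the one ending more conclusively (perfect authentic cadence, phrase 2); the consequent is measures 5-8.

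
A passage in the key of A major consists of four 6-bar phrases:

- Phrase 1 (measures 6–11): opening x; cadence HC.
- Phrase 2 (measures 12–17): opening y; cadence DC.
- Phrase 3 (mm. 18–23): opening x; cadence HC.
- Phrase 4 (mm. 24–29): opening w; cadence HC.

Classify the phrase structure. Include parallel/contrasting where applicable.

Phrase 4 ends with a half cadence, no stronger than phrase 2's deceptive cadence, so the four phrases do not form a double period; nor do phrases 3–4 duplicate 1–2, so it is not a repeated period. With no phrase reaching a conclusive cadence, the passage is a phrase group.

phrase group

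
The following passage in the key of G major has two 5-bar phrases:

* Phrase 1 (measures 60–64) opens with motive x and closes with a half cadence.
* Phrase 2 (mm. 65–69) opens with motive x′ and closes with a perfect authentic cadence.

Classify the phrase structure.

Phrase 1 ends with a half cadence (weaker) and phrase 2 with a perfect authentic cadence (stronger): antecedent + consequent = a period.
The two phrases open with the same material (x / x′), so the period is parallel.

parallel period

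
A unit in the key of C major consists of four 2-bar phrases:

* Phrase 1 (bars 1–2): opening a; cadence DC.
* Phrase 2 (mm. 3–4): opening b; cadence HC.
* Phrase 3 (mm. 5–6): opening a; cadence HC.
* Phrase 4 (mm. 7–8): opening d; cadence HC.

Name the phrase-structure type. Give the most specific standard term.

phrase group

Phrase 4 ends with a half cadence, no stronger than phrase 2's half cadence, so the four phrases do not form a double period; nor do phrases 3–4 duplicate 1–2, so it is not a repeated period. With no phrase reaching a conclusive cadence, the passage is a phrase group.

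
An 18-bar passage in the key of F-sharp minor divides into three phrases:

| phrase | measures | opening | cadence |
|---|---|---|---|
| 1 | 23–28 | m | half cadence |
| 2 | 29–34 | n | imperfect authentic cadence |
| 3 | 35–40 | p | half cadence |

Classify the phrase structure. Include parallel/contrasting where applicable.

phrase group

The final phrase closes with a half cadence, which is not stronger than the preceding imperfect authentic cadence; the 3 phrases lack an overall antecedent–consequent design and so form a phrase group.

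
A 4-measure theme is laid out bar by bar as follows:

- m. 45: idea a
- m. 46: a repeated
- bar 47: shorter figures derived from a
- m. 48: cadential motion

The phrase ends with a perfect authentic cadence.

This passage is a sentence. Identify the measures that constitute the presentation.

The presentation of a sentence is the basic idea (m. 45) plus its repetition (measure 46); the presentation is therefore mm. 45–46.

measures 45–46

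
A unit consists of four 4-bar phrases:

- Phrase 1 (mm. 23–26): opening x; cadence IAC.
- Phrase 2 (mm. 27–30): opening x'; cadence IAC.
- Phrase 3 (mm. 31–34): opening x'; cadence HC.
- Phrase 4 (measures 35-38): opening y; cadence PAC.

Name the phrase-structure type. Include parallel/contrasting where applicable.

parallel double period

Four phrases in two halves: the first half (mm. 23-30) ends with an imperfect authentic cadence, the second (mm. 31-38) with a perfect authentic cadence — a large antecedent–consequent pair, i.e. a double period.
Phrase 3 begins with the same material as phrase 1, making it parallel.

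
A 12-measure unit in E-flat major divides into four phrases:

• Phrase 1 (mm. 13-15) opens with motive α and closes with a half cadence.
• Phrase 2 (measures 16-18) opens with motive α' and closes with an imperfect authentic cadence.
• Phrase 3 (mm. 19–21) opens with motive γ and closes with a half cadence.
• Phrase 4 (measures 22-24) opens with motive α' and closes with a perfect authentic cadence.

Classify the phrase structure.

contrasting double period

Four phrases in two halves: the first half (measures 13–18) ends with an imperfect authentic cadence, the second (mm. 19-24) with a perfect authentic cadence — a large antecedent–consequent pair, i.e. a double period.
Phrase 3 begins with different material from phrase 1, making it contrasting.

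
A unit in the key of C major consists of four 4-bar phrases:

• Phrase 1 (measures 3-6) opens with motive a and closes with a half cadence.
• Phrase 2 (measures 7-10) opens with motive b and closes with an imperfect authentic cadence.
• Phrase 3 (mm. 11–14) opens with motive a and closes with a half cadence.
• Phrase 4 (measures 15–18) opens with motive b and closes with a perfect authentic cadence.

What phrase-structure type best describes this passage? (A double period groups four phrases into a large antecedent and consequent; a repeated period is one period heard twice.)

Four phrases in two halves: the first half (mm. 3-10) ends with an imperfect authentic cadence, the second (measures 11-18) with a perfect authentic cadence — a large antecedent–consequent pair, i.e. a double period.
Phrase 3 begins with the same material as phrase 1, making it parallel.

parallel double period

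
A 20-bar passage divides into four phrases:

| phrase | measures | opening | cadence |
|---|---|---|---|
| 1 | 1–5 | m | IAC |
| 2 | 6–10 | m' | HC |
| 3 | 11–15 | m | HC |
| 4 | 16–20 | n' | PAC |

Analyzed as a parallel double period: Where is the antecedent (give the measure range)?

measures 1–10

In a double period the four phrases pair into a large antecedent (phrases 1–2, ending half cadence) and a large consequent (phrases 3–4, ending perfect authentic cadence). The antecedent spans mm. 1-10.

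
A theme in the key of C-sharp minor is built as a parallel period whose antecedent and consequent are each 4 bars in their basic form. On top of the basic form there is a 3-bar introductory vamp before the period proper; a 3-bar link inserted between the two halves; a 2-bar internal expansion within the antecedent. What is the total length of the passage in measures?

16 measures

Basic parallel period: 4 + 4 = 8 bars.
8 (basic form) + 3 (introduction) + 3 (link) + 2 (internal expansion) = 16.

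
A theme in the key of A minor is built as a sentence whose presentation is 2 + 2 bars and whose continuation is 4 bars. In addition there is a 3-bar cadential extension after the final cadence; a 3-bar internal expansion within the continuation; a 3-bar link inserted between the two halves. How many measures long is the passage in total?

Basic sentence: 2 + 2 + 4 = 8 bars.
8 (basic form) + 3 (cadential extension) + 3 (internal expansion) + 3 (link) = 17.

17 measures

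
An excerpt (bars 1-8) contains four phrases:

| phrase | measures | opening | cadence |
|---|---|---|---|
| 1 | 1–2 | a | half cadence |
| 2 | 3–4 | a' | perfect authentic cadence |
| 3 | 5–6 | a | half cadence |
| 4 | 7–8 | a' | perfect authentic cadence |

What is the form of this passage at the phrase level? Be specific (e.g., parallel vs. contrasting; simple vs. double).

The cadence pattern HC–PAC–HC–PAC is weak–strong twice, and phrases 3–4 restate phrases 1–2: a period heard twice, not a double period (which would end weakly at phrase 2).

repeated period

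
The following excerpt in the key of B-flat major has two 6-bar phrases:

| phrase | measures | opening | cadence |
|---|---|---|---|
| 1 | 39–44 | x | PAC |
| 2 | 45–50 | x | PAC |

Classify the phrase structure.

repeated phrase

Both phrases have the same opening (x) and the same cadence (perfect authentic cadence): the second is a restatement, not a consequent, so this is a repeated phrase rather than a period.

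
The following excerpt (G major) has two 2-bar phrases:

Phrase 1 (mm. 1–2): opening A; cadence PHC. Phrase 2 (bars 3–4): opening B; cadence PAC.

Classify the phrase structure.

Phrase 1 ends with a Phrygian half cadence (weaker) and phrase 2 with a perfect authentic cadence (stronger): antecedent + consequent = a period.
The two phrases open with different material (A / B), so the period is contrasting.

contrasting period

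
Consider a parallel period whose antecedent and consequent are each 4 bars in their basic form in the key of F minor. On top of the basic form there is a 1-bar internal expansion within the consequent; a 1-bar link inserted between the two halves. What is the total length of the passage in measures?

Basic parallel period: 4 + 4 = 8 bars.
8 (basic form) + 1 (internal expansion) + 1 (link) = 10.

10 measures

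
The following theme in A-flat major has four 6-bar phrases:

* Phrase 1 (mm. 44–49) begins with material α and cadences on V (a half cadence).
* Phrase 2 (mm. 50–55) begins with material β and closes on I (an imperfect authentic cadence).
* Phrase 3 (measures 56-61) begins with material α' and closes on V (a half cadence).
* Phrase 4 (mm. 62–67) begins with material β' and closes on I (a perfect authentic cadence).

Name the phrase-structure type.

parallel double period

Four phrases in two halves: the first half (bars 44–55) ends with an imperfect authentic cadence, the second (bars 56-67) with a perfect authentic cadence — a large antecedent–consequent pair, i.e. a double period.
Phrase 3 begins with the same material as phrase 1, making it parallel.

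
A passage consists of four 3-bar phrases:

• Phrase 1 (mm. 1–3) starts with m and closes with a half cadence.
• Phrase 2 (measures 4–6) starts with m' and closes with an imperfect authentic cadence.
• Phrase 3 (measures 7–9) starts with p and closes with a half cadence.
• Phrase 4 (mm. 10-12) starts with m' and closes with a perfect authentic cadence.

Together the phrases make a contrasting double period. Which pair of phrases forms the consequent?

phrases 3 and 4

In a double period the first pair of phrases (ending imperfect authentic cadence) is the large antecedent and the second pair (ending perfect authentic cadence) is the large consequent; the consequent is phrases 3 and 4.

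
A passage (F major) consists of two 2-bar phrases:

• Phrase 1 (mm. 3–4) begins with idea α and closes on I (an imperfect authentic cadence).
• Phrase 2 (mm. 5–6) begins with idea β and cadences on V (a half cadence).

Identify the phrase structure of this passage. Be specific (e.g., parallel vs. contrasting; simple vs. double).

The second phrase closes with a half cadence, which is not stronger than the first phrase's imperfect authentic cadence; without a weak→strong cadential pair there is no antecedent–consequent relationship, so this is a phrase group rather than a period.

phrase group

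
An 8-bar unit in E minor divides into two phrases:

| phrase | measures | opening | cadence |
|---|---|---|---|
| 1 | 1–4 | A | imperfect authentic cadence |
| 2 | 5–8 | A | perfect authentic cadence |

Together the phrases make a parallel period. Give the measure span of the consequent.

The phrase ending with the weaker cadence (imperfect authentic cadence) is the antecedent; the one ending more conclusively (perfect authentic cadence) is the consequent. The consequent is measures 5–8.

measures 5–8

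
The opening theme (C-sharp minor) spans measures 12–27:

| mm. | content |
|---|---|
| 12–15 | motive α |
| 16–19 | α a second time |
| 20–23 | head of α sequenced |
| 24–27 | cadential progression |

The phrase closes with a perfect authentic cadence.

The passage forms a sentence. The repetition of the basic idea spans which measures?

measures 16–19

The presentation of a sentence is the basic idea (bars 12–15) plus its repetition (bars 16–19); the repetition of the basic idea is therefore mm. 16–19.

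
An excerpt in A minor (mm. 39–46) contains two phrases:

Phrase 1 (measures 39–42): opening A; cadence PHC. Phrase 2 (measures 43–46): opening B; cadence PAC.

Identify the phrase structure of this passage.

Phrase 1 ends with a Phrygian half cadence (weaker) and phrase 2 with a perfect authentic cadence (stronger): antecedent + consequent = a period.
The two phrases open with different material (A / B), so the period is contrasting.

contrasting period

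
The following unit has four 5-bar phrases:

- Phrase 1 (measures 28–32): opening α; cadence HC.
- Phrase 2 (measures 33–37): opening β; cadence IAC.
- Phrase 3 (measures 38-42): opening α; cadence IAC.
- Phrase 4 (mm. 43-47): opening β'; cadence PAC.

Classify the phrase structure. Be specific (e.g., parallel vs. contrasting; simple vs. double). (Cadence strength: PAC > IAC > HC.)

parallel double period

Four phrases in two halves: the first half (measures 28–37) ends with an imperfect authentic cadence, the second (bars 38-47) with a perfect authentic cadence — a large antecedent–consequent pair, i.e. a double period.
Phrase 3 begins with the same material as phrase 1, making it parallel.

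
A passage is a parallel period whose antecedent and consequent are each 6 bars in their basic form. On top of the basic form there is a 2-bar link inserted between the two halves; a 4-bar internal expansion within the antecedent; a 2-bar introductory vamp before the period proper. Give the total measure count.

Basic parallel period: 6 + 6 = 12 bars.
12 (basic form) + 2 (link) + 4 (internal expansion) + 2 (introduction) = 20.

20 measures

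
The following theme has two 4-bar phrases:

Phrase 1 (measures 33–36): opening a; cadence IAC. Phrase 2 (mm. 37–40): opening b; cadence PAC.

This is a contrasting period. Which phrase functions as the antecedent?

phrase 1

The phrase ending with the weaker cadence (imperfect authentic cadence) is the antecedent; the one ending more conclusively (perfect authentic cadence) is the consequent. The antecedent is phrase 1.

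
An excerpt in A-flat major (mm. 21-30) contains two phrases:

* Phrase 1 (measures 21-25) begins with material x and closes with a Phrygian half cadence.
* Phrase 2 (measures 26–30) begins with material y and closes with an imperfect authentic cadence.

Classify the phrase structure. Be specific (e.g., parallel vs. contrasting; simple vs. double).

Phrase 1 ends with a Phrygian half cadence (weaker) and phrase 2 with an imperfect authentic cadence (stronger): antecedent + consequent = a period.
The two phrases open with different material (x / y), so the period is contrasting.

contrasting period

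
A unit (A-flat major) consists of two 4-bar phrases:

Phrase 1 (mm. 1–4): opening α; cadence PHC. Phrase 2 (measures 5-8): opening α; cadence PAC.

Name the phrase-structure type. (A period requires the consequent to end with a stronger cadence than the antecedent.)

Phrase 1 ends with a Phrygian half cadence (weaker) and phrase 2 with a perfect authentic cadence (stronger): antecedent + consequent = a period.
The two phrases open with the same material (α / α), so the period is parallel.

parallel period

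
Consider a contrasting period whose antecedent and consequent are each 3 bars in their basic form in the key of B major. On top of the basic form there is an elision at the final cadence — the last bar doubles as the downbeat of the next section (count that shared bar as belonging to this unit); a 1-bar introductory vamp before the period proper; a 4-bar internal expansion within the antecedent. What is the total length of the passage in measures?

11 measures

Basic contrasting period: 3 + 3 = 6 bars.
6 (basic form) + 1 (introduction) + 4 (internal expansion) = 11.
The elision shares a bar with the next section but does not change this unit's count.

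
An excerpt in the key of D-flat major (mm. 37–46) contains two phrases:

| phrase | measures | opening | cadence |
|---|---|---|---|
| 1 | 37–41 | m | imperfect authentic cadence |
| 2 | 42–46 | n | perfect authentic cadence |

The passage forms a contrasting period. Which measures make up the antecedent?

The phrase ending with the weaker cadence (imperfect authentic cadence) is the antecedent; the one ending more conclusively (perfect authentic cadence) is the consequent. The antecedent is measures 37–41.

measures 37–41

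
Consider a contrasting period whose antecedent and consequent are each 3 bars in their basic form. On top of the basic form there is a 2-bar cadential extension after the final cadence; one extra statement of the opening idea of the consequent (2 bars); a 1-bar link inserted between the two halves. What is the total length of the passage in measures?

11 measures

Basic contrasting period: 3 + 3 = 6 bars.
6 (basic form) + 2 (cadential extension) + 2 (extra statement) + 1 (link) = 11.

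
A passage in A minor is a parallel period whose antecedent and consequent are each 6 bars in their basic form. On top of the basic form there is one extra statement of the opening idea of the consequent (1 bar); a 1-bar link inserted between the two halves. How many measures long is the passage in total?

Basic parallel period: 6 + 6 = 12 bars.
12 (basic form) + 1 (extra statement) + 1 (link) = 14.

14 measures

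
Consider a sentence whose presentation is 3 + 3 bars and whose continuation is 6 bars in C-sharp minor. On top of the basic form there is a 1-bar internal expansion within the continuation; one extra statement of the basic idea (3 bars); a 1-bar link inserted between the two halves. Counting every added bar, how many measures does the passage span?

Basic sentence: 3 + 3 + 6 = 12 bars.
12 (basic form) + 1 (internal expansion) + 3 (extra statement) + 1 (link) = 17.

17 measures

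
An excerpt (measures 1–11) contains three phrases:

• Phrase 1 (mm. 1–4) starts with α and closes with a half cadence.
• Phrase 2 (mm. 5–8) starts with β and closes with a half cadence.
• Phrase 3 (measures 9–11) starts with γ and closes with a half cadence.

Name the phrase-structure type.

phrase group

The final phrase closes with a half cadence, which is not stronger than the preceding half cadence; the 3 phrases lack an overall antecedent–consequent design and so form a phrase group.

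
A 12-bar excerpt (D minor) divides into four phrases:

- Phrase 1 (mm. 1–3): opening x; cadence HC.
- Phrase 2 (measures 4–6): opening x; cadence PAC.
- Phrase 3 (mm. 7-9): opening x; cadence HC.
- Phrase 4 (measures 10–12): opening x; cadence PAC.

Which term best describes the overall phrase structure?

repeated period

The cadence pattern HC–PAC–HC–PAC is weak–strong twice, and phrases 3–4 restate phrases 1–2: a period heard twice, not a double period (which would end weakly at phrase 2).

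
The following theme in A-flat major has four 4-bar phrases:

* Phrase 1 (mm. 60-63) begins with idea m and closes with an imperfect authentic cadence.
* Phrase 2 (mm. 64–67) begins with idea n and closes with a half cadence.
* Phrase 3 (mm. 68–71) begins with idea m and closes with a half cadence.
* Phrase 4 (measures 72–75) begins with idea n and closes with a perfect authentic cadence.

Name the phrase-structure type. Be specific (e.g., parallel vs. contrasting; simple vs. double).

Four phrases in two halves: the first half (measures 60-67) ends with a half cadence, the second (bars 68–75) with a perfect authentic cadence — a large antecedent–consequent pair, i.e. a double period.
Phrase 3 begins with the same material as phrase 1, making it parallel.

parallel double period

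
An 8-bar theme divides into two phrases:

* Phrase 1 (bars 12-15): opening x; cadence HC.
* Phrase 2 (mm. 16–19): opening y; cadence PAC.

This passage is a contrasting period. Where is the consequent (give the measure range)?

measures 16–19

The antecedent is the phrase ending with the weaker cadence (half cadence, phrase 1) and the consequent the one ending more conclusively (perfect authentic cadence, phrase 2); the consequent is mm. 16-19.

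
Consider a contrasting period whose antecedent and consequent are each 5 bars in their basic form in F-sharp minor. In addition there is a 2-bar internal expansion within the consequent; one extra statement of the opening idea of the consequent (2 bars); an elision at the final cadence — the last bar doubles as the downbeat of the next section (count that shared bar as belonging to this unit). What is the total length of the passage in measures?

14 measures

Basic contrasting period: 5 + 5 = 10 bars.
10 (basic form) + 2 (internal expansion) + 2 (extra statement) = 14.
The elision shares a bar with the next section but does not change this unit's count.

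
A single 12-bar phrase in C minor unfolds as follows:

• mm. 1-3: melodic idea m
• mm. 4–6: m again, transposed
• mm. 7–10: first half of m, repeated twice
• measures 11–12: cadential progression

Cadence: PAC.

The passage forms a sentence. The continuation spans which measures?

After the presentation (mm. 1–6), the continuation covers the fragmentation through the cadence: measures 7–12.

measures 7–12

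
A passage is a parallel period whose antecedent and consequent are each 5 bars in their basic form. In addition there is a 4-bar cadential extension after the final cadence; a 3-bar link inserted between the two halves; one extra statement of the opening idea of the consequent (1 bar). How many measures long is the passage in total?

18 measures

Basic parallel period: 5 + 5 = 10 bars.
10 (basic form) + 4 (cadential extension) + 3 (link) + 1 (extra statement) = 18.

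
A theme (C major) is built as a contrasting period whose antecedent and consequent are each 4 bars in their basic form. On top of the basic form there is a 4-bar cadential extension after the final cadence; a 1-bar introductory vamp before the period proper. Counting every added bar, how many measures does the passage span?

13 measures

Basic contrasting period: 4 + 4 = 8 bars.
8 (basic form) + 4 (cadential extension) + 1 (introduction) = 13.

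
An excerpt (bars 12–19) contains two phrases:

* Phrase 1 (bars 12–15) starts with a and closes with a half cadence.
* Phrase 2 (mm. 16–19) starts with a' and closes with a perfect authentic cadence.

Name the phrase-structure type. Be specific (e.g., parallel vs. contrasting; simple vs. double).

parallel period

Phrase 1 ends with a half cadence (weaker) and phrase 2 with a perfect authentic cadence (stronger): antecedent + consequent = a period.
The two phrases open with the same material (a / a'), so the period is parallel.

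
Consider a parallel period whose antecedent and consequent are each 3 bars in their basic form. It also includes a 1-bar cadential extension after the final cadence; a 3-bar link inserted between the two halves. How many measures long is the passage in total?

10 measures

Basic parallel period: 3 + 3 = 6 bars.
6 (basic form) + 1 (cadential extension) + 3 (link) = 10.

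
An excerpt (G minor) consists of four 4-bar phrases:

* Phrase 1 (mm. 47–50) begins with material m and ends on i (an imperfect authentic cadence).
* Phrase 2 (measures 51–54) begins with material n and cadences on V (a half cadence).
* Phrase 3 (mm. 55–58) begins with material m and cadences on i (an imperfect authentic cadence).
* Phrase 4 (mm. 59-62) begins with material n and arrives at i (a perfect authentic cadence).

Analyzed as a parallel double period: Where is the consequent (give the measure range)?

measures 55–62

In a double period the four phrases pair into a large antecedent (phrases 1–2, ending half cadence) and a large consequent (phrases 3–4, ending perfect authentic cadence). The consequent spans measures 55-62.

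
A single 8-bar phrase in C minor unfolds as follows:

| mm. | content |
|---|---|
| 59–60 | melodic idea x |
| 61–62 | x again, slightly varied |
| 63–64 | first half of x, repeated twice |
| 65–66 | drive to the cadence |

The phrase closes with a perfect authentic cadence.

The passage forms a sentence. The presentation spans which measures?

measures 59–62

The presentation of a sentence is the basic idea (mm. 59–60) plus its repetition (measures 61–62); the presentation is therefore bars 59–62.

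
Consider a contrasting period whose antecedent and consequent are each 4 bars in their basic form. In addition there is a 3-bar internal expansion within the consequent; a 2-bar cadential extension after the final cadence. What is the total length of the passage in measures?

13 measures

Basic contrasting period: 4 + 4 = 8 bars.
8 (basic form) + 3 (internal expansion) + 2 (cadential extension) = 13.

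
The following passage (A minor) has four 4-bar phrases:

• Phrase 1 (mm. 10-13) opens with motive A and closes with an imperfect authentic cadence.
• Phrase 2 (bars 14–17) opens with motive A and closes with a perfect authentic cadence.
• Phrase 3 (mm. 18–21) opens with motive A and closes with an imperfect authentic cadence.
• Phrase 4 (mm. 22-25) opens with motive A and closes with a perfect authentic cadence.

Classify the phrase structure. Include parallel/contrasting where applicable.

The cadence pattern IAC–PAC–IAC–PAC is weak–strong twice, and phrases 3–4 restate phrases 1–2: a period heard twice, not a double period (which would end weakly at phrase 2).

repeated period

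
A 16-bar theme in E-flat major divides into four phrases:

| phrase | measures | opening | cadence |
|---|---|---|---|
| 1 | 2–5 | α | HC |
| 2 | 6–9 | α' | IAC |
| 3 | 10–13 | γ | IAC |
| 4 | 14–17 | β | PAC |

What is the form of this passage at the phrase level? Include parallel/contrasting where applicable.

Four phrases in two halves: the first half (mm. 2–9) ends with an imperfect authentic cadence, the second (bars 10–17) with a perfect authentic cadence — a large antecedent–consequent pair, i.e. a double period.
Phrase 3 begins with different material from phrase 1, making it contrasting.

contrasting double period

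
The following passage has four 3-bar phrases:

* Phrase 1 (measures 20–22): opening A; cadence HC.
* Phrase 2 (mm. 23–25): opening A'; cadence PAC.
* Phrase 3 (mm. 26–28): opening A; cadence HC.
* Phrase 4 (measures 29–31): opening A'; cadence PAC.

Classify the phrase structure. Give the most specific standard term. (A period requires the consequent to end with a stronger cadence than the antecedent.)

repeated period

The cadence pattern HC–PAC–HC–PAC is weak–strong twice, and phrases 3–4 restate phrases 1–2: a period heard twice, not a double period (which would end weakly at phrase 2).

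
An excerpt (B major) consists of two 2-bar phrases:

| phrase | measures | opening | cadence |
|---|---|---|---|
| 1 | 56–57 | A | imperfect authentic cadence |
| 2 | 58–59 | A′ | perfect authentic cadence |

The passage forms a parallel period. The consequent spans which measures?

measures 58–59

The antecedent is the phrase ending with the weaker cadence (imperfect authentic cadence, phrase 1) and the consequent the one ending more conclusively (perfect authentic cadence, phrase 2); the consequent is bars 58–59.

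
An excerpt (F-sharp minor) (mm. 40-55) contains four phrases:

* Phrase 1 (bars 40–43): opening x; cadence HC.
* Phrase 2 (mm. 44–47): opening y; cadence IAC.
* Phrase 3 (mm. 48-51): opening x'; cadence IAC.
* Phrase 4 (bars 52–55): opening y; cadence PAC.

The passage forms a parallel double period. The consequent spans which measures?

In a double period the four phrases pair into a large antecedent (phrases 1–2, ending imperfect authentic cadence) and a large consequent (phrases 3–4, ending perfect authentic cadence). The consequent spans mm. 48-55.

measures 48–55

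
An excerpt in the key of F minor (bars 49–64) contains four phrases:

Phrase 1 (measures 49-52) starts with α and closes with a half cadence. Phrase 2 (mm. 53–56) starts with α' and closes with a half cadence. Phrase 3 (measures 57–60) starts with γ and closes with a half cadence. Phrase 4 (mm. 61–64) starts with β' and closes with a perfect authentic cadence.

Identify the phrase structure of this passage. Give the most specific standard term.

Four phrases in two halves: the first half (mm. 49-56) ends with a half cadence, the second (mm. 57-64) with a perfect authentic cadence — a large antecedent–consequent pair, i.e. a double period.
Phrase 3 begins with different material from phrase 1, making it contrasting.

contrasting double period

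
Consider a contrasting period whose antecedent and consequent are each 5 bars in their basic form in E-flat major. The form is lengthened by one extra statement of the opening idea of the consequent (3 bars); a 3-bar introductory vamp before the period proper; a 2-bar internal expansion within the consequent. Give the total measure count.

18 measures

Basic contrasting period: 5 + 5 = 10 bars.
10 (basic form) + 3 (extra statement) + 3 (introduction) + 2 (internal expansion) = 18.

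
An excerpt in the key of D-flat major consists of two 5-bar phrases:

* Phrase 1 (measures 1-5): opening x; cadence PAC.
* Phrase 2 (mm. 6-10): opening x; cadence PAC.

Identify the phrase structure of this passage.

repeated phrase

Both phrases have the same opening (x) and the same cadence (perfect authentic cadence): the second is a restatement, not a consequent, so this is a repeated phrase rather than a period.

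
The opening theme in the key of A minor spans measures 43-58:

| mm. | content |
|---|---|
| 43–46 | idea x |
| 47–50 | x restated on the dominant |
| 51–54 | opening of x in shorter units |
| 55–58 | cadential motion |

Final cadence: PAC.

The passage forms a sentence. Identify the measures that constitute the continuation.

measures 51–58

After the presentation (mm. 43–50), the continuation covers the fragmentation through the cadence: measures 51–58.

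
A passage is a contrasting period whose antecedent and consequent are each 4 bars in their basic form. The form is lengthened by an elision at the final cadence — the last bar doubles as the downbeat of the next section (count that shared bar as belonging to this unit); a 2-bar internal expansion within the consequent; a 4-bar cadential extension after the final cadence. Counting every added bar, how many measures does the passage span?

Basic contrasting period: 4 + 4 = 8 bars.
8 (basic form) + 2 (internal expansion) + 4 (cadential extension) = 14.
The elision shares a bar with the next section but does not change this unit's count.

14 measures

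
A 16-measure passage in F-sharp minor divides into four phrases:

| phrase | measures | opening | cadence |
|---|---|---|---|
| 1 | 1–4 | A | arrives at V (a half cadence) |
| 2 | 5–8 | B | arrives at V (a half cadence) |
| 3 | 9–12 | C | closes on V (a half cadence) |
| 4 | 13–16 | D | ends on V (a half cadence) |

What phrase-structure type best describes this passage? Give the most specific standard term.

phrase group

Phrase 4 ends with a half cadence, no stronger than phrase 2's half cadence, so the four phrases do not form a double period; nor do phrases 3–4 duplicate 1–2, so it is not a repeated period. With no phrase reaching a conclusive cadence, the passage is a phrase group.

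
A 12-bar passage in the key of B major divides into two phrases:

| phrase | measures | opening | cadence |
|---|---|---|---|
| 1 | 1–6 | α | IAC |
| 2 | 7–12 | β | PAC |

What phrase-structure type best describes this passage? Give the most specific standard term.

contrasting period

Phrase 1 ends with an imperfect authentic cadence (weaker) and phrase 2 with a perfect authentic cadence (stronger): antecedent + consequent = a period.
The two phrases open with different material (α / β), so the period is contrasting.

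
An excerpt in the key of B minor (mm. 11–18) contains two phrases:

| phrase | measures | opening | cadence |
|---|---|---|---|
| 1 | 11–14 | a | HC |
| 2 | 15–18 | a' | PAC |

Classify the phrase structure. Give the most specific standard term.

parallel period

Phrase 1 ends with a half cadence (weaker) and phrase 2 with a perfect authentic cadence (stronger): antecedent + consequent = a period.
The two phrases open with the same material (a / a'), so the period is parallel.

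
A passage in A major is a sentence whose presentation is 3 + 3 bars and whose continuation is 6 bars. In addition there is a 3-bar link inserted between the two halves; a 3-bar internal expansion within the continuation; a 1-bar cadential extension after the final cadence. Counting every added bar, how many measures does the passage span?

Basic sentence: 3 + 3 + 6 = 12 bars.
12 (basic form) + 3 (link) + 3 (internal expansion) + 1 (cadential extension) = 19.

19 measures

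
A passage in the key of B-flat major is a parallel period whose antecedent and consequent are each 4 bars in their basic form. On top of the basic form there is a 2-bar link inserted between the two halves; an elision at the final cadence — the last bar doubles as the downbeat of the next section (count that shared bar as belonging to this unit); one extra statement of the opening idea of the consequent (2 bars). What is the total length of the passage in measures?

12 measures

Basic parallel period: 4 + 4 = 8 bars.
8 (basic form) + 2 (link) + 2 (extra statement) = 12.
The elision shares a bar with the next section but does not change this unit's count.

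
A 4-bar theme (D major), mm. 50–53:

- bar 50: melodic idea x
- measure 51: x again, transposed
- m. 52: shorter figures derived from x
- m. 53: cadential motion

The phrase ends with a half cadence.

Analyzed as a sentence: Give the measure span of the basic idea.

measures 50–50

The presentation of a sentence is the basic idea (m. 50) plus its repetition (m. 51); the basic idea is therefore m. 50.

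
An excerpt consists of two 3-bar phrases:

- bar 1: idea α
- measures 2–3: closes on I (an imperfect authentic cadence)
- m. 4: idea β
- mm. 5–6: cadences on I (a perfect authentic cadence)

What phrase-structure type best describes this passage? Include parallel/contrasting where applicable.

Phrase 1 ends with an imperfect authentic cadence (weaker) and phrase 2 with a perfect authentic cadence (stronger): antecedent + consequent = a period.
The two phrases open with different material (α / β), so the period is contrasting.

contrasting period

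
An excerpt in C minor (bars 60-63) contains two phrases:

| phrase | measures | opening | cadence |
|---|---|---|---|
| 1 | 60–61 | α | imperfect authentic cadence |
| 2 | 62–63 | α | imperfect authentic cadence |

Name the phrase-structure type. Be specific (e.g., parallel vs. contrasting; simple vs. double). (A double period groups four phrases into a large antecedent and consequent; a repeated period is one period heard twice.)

Both phrases have the same opening (α) and the same cadence (imperfect authentic cadence): the second is a restatement, not a consequent, so this is a repeated phrase rather than a period.

repeated phrase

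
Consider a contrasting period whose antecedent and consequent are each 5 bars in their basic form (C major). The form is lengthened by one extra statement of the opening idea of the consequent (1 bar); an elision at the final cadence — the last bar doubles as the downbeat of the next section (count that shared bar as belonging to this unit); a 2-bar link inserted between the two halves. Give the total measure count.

Basic contrasting period: 5 + 5 = 10 bars.
10 (basic form) + 1 (extra statement) + 2 (link) = 13.
The elision shares a bar with the next section but does not change this unit's count.

13 measures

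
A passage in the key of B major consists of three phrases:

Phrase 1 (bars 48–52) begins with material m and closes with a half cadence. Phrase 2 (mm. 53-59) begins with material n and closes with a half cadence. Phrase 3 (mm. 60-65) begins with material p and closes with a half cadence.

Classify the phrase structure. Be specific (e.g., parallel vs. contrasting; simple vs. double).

The final phrase closes with a half cadence, which is not stronger than the preceding half cadence; the 3 phrases lack an overall antecedent–consequent design and so form a phrase group.

phrase group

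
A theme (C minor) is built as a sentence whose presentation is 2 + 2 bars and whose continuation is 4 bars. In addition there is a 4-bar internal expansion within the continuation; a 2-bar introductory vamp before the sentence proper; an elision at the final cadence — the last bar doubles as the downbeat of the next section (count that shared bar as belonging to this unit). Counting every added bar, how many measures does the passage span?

Basic sentence: 2 + 2 + 4 = 8 bars.
8 (basic form) + 4 (internal expansion) + 2 (introduction) = 14.
The elision shares a bar with the next section but does not change this unit's count.

14 measures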